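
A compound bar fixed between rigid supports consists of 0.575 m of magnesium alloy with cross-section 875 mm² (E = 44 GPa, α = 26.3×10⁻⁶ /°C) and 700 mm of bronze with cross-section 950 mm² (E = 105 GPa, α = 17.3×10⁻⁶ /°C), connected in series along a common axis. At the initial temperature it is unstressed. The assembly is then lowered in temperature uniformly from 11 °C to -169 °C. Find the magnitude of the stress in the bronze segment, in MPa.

σ ≈ 235 MPa (tensile)

Free thermal contraction of the whole bar: Σ αᵢΔT Lᵢ = 26.3×10⁻⁶×180×575 + 17.3×10⁻⁶×180×700 = 4.902 mm.
The walls prevent any net length change, so an axial force P (same in every segment) develops. Compatibility: P · Σ Lᵢ/(AᵢEᵢ) = δ_free.
Σ Lᵢ/(AᵢEᵢ) = 575/(875×44×10³) + 700/(950×105×10³) = 2.195×10⁻⁵ mm/N.
So P = 4.902 / 2.195×10⁻⁵ = 223.3 kN, tensile.
σ_{bronze} = P / A = 223300 / 950 = 235 MPa.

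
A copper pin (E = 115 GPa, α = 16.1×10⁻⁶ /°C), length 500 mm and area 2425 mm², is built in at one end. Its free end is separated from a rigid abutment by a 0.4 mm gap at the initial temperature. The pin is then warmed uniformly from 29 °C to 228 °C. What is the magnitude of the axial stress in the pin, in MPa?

σ ≈ 276 MPa (compressive)

If the wall were absent the pin would grow by αΔT L = 16.1×10⁻⁶ × 199 × 500 = 1.602 mm.
The gap closes (δ_free > 0.4 mm) and the wall then resists a further 1.602 − 0.4 = 1.202 mm of expansion.
So σ = E(δ_free − g)/L = 115×10³ × 1.202/500 = 276.4 MPa.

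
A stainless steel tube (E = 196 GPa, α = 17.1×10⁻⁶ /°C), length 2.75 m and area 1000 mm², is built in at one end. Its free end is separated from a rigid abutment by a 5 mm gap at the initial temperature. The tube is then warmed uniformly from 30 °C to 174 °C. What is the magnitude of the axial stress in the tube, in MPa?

σ ≈ 126 MPa (compressive)

If the wall were absent the tube would grow by αΔT L = 17.1×10⁻⁶ × 144 × 2750 = 6.772 mm.
This exceeds the 5 mm gap, so the wall pushes back. The portion of expansion that must be recovered elastically is δ_free − gap = 6.772 − 5 = 1.772 mm.
That suppressed elongation corresponds to σ = E·Δ/L = 196×10³ × 1.772/2750 = 126.3 MPa.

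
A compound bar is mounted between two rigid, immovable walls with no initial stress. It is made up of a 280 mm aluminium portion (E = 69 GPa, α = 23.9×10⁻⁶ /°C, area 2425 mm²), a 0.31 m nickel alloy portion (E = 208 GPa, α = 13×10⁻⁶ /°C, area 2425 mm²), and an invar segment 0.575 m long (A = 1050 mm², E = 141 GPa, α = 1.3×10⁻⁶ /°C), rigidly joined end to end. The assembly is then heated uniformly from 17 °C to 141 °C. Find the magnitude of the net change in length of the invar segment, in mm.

|ΔL| ≈ 0.802 mm

Free thermal expansion of the whole bar: Σ αᵢΔT Lᵢ = 23.9×10⁻⁶×124×280 + 13×10⁻⁶×124×310 + 1.3×10⁻⁶×124×575 = 1.422 mm.
Since the ends are fixed, an axial force P builds up, equal in every segment, with P · Σ Lᵢ/(AᵢEᵢ) = δ_free.
The series flexibility is Σ Lᵢ/(AᵢEᵢ) = 280/(2425×69×10³) + 310/(2425×208×10³) + 575/(1050×141×10³) = 6.172×10⁻⁶ mm/N.
So P = 1.422 / 6.172×10⁻⁶ = 230.4 kN, compressive.
For the invar segment, free thermal change = 1.3×10⁻⁶×124×575 = 0.09269 mm and elastic change from P = 230400×575/(1050×141×10³) = 0.895 mm; these oppose, so the net change is 0.802 mm (segment shortens).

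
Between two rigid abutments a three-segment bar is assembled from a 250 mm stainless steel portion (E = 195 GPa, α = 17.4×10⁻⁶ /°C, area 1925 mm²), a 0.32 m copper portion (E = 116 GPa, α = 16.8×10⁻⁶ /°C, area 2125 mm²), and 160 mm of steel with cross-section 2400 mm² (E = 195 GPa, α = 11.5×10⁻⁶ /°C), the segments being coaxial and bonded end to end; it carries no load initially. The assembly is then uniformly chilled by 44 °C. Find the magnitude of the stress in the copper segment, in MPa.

σ ≈ 104 MPa (tensile)

Free thermal contraction of the whole bar: Σ αᵢΔT Lᵢ = 17.4×10⁻⁶×44×250 + 16.8×10⁻⁶×44×320 + 11.5×10⁻⁶×44×160 = 0.5089 mm.
Since the ends are fixed, an axial force P builds up, equal in every segment, with P · Σ Lᵢ/(AᵢEᵢ) = δ_free.
Σ Lᵢ/(AᵢEᵢ) = 250/(1925×195×10³) + 320/(2125×116×10³) + 160/(2400×195×10³) = 2.306×10⁻⁶ mm/N.
So P = 0.5089 / 2.306×10⁻⁶ = 220.7 kN, tensile.
σ_{copper} = P / A = 220700 / 2125 = 103.9 MPa.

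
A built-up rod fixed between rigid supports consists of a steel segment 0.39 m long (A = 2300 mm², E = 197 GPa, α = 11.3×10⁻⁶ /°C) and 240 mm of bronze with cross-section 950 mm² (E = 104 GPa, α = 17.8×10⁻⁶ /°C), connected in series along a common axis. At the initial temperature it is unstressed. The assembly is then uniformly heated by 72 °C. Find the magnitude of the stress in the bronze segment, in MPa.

σ ≈ 200 MPa (compressive)

Free thermal expansion of the whole bar: Σ αᵢΔT Lᵢ = 11.3×10⁻⁶×72×390 + 17.8×10⁻⁶×72×240 = 0.6249 mm.
Since the ends are fixed, an axial force P builds up, equal in every segment, with P · Σ Lᵢ/(AᵢEᵢ) = δ_free.
Σ Lᵢ/(AᵢEᵢ) = 390/(2300×197×10³) + 240/(950×104×10³) = 3.29×10⁻⁶ mm/N.
Hence P = δ_free / Σ(L/AE) = 0.6249/3.29×10⁻⁶ = 189.9 kN (compressive).
σ_{bronze} = P / A = 189900 / 950 = 199.9 MPa.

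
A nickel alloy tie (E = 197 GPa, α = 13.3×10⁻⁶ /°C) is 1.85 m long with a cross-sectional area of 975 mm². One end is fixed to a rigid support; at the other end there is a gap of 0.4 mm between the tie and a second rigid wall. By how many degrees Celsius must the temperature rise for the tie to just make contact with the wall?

ΔT ≈ 16.3 °C

Contact occurs when the free expansion equals the gap: αΔT L = 0.4 mm.
ΔT = 0.4 / (13.3×10⁻⁶ × 1850) = 16.26 °C.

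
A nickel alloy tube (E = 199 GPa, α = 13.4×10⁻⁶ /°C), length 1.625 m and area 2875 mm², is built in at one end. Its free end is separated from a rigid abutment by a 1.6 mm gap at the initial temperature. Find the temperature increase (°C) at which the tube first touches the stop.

Contact occurs when the free expansion equals the gap: αΔT L = 1.6 mm.
So ΔT = g/(αL) = 1.6/(13.4×10⁻⁶ × 1625) = 73.48 °C.

ΔT ≈ 73.5 °C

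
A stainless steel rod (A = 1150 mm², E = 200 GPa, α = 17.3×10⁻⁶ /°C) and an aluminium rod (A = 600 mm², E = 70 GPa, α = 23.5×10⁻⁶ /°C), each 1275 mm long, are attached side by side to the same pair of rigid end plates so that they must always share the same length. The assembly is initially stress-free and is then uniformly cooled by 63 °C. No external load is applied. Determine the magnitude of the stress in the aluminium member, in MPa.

σ ≈ 23.1 MPa (tensile)

Equilibrium of a rigid end plate with no external load gives equal and opposite internal forces ±P in the two members. Since α_{aluminium} > α_{stainless steel}, cooling drives the aluminium into tension and the stainless steel into compression.
Compatibility of the two members (thermal + elastic change equal): (α₁ − α₂)ΔT = P·[1/(A₁E₁) + 1/(A₂E₂)].
|α₁ − α₂|·ΔT = 6.2×10⁻⁶ × 63 = 0.0003906.
1/(A₁E₁) + 1/(A₂E₂) = 1/(1150×200×10³) + 1/(600×70×10³) = 2.816×10⁻⁸ N⁻¹.
P = 0.0003906 / 2.816×10⁻⁸ = 13870 N = 13.87 kN.
σ_{aluminium} = P/A₂ = 13870/600 = 23.12 MPa, tensile.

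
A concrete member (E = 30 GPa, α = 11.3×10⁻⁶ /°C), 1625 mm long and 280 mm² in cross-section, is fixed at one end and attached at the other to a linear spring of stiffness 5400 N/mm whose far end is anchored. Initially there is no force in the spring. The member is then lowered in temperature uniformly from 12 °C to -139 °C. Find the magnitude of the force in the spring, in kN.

The unrestrained thermal change is αΔT L = 11.3×10⁻⁶ × 151 × 1625 = 2.773 mm.
With a force P in the spring, the elastic change of the member is PL/(AE) and that of the spring is P/k; compatibility requires their sum to equal δ_free.
P [ L/(AE) + 1/k ] = δ_free → P [ 1625/(280×30×10³) + 1/(5400) ] = 2.773.
P = 2.773 / 0.0003786 = 7323 N.

P ≈ 7.32 kN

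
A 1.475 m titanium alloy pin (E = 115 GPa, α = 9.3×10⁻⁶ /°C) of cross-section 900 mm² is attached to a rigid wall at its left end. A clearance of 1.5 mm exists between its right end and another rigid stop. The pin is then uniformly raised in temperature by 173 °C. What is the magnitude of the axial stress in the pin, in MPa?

σ ≈ 68.1 MPa (compressive)

Free thermal elongation = αΔT L = 9.3×10⁻⁶ × 173 × 1475 = 2.373 mm.
The gap closes (δ_free > 1.5 mm) and the wall then resists a further 2.373 − 1.5 = 0.8731 mm of expansion.
That suppressed elongation corresponds to σ = E·Δ/L = 115×10³ × 0.8731/1475 = 68.07 MPa.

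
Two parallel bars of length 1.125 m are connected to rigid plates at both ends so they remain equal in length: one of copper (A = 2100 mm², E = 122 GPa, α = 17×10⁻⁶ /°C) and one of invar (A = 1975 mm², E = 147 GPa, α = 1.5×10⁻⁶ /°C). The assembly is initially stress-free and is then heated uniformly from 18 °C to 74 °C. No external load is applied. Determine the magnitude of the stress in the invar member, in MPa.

Equilibrium of a rigid end plate with no external load gives equal and opposite internal forces ±P in the two members. Since α_{copper} > α_{invar}, heating drives the copper into compression and the invar into tension.
Compatibility of the two members (thermal + elastic change equal): (α₁ − α₂)ΔT = P·[1/(A₁E₁) + 1/(A₂E₂)].
|α₁ − α₂|·ΔT = 15.5×10⁻⁶ × 56 = 0.000868.
1/(A₁E₁) + 1/(A₂E₂) = 1/(2100×122×10³) + 1/(1975×147×10³) = 7.348×10⁻⁹ N⁻¹.
So P = 0.000868 / 7.348×10⁻⁹ = 118.1 kN.
σ_{invar} = P/A₂ = 118100/1975 = 59.81 MPa, tensile.

σ ≈ 59.8 MPa (tensile)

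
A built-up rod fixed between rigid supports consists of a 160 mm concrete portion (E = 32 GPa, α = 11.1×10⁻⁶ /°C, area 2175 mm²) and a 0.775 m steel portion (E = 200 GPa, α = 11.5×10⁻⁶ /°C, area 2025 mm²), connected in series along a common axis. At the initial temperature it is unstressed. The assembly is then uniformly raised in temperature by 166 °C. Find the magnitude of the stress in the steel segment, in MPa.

If the supports were absent, the total length change would be Σ αᵢΔT Lᵢ = 11.1×10⁻⁶×166×160 + 11.5×10⁻⁶×166×775 = 1.774 mm.
The rigid supports impose zero overall length change; the single axial force P common to all segments must satisfy P Σ Lᵢ/(AᵢEᵢ) = δ_free.
Σ Lᵢ/(AᵢEᵢ) = 160/(2175×32×10³) + 775/(2025×200×10³) = 4.212×10⁻⁶ mm/N.
P = 1.774 / 4.212×10⁻⁶ = 421200 N = 421.2 kN, compressive.
σ_{steel} = P / A = 421200 / 2025 = 208 MPa.

σ ≈ 208 MPa (compressive)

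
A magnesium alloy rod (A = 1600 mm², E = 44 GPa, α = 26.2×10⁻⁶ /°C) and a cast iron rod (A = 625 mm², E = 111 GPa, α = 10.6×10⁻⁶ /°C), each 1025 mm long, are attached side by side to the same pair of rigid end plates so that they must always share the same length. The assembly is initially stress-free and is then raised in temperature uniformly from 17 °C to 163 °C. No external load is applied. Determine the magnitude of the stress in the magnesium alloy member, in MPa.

The magnesium alloy has the larger α, so on heating it would change length more than the cast iron if both were free. The rigid plates force a common final length, so the magnesium alloy is put into compression and the cast iron into tension, with equal and opposite forces P (no external load).
Compatibility of the two members (thermal + elastic change equal): (α₁ − α₂)ΔT = P·[1/(A₁E₁) + 1/(A₂E₂)].
|α₁ − α₂|·ΔT = 15.6×10⁻⁶ × 146 = 0.002278.
1/(A₁E₁) + 1/(A₂E₂) = 1/(1600×44×10³) + 1/(625×111×10³) = 2.862×10⁻⁸ N⁻¹.
P = 0.002278 / 2.862×10⁻⁸ = 79580 N = 79.58 kN.
σ_{magnesium alloy} = P/A₁ = 79580/1600 = 49.74 MPa, compressive.

σ ≈ 49.7 MPa (compressive)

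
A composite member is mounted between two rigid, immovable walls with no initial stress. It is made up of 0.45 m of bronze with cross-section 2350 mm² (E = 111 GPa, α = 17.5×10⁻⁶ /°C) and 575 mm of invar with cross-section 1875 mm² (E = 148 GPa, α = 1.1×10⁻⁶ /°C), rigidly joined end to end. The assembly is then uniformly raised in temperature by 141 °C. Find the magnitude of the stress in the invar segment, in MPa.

With the walls removed the bar would change length by δ_free = Σ αᵢΔT Lᵢ = 17.5×10⁻⁶×141×450 + 1.1×10⁻⁶×141×575 = 1.2 mm.
Since the ends are fixed, an axial force P builds up, equal in every segment, with P · Σ Lᵢ/(AᵢEᵢ) = δ_free.
The series flexibility is Σ Lᵢ/(AᵢEᵢ) = 450/(2350×111×10³) + 575/(1875×148×10³) = 3.797×10⁻⁶ mm/N.
Hence P = δ_free / Σ(L/AE) = 1.2/3.797×10⁻⁶ = 315.9 kN (compressive).
σ_{invar} = P / A = 315900 / 1875 = 168.5 MPa.

σ ≈ 168 MPa (compressive)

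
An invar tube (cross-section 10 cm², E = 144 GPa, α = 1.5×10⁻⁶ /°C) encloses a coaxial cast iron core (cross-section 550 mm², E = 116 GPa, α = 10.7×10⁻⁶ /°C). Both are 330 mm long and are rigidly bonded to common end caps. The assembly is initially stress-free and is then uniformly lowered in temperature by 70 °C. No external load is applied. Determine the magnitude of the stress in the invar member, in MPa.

σ ≈ 28.5 MPa (compressive)

Both members must finish at the same length. With the larger α, the cast iron tends to over-contract; the plates restrain it, putting the cast iron in tension and the invar in compression. With no external load the two internal forces are equal and opposite, magnitude P.
Compatibility of the two members (thermal + elastic change equal): (α₁ − α₂)ΔT = P·[1/(A₁E₁) + 1/(A₂E₂)].
|α₁ − α₂|·ΔT = 9.2×10⁻⁶ × 70 = 0.000644.
1/(A₁E₁) + 1/(A₂E₂) = 1/(1000×144×10³) + 1/(550×116×10³) = 2.262×10⁻⁸ N⁻¹.
P = 0.000644 / 2.262×10⁻⁸ = 28470 N = 28.47 kN.
σ_{invar} = P/A₁ = 28470/1000 = 28.47 MPa, compressive.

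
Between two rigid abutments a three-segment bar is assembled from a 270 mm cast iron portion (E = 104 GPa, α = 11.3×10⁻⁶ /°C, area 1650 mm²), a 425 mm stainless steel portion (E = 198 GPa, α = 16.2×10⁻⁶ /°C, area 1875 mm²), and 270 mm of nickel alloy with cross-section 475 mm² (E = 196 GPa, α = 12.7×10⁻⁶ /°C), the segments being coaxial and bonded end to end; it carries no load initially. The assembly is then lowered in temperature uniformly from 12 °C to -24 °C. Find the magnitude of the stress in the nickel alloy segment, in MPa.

σ ≈ 180 MPa (tensile)

If the supports were absent, the total length change would be Σ αᵢΔT Lᵢ = 11.3×10⁻⁶×36×270 + 16.2×10⁻⁶×36×425 + 12.7×10⁻⁶×36×270 = 0.4811 mm.
The rigid supports impose zero overall length change; the single axial force P common to all segments must satisfy P Σ Lᵢ/(AᵢEᵢ) = δ_free.
The series flexibility is Σ Lᵢ/(AᵢEᵢ) = 270/(1650×104×10³) + 425/(1875×198×10³) + 270/(475×196×10³) = 5.618×10⁻⁶ mm/N.
P = 0.4811 / 5.618×10⁻⁶ = 85640 N = 85.64 kN, tensile.
σ_{nickel alloy} = P / A = 85640 / 475 = 180.3 MPa.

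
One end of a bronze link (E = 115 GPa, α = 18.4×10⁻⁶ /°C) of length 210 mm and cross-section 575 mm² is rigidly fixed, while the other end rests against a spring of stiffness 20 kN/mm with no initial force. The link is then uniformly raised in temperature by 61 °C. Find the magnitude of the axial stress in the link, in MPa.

σ ≈ 7.71 MPa (compressive)

The unrestrained thermal change is αΔT L = 18.4×10⁻⁶ × 61 × 210 = 0.2357 mm.
With a force P in the spring, the elastic change of the link is PL/(AE) and that of the spring is P/k; compatibility requires their sum to equal δ_free.
P [ L/(AE) + 1/k ] = δ_free → P [ 210/(575×115×10³) + 1/(20×10³) ] = 0.2357.
P = 0.2357 / 5.318×10⁻⁵ = 4433 N.
σ = P/A = 4433/575 = 7.709 MPa.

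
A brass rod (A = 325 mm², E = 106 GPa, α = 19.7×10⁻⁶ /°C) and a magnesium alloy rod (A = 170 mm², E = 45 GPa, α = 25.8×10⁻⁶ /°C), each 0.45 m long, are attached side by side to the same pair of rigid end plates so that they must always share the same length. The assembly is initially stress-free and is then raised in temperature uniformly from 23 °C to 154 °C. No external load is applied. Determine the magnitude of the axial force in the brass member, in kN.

The magnesium alloy has the larger α, so on heating it would change length more than the brass if both were free. The rigid plates force a common final length, so the magnesium alloy is put into compression and the brass into tension, with equal and opposite forces P (no external load).
Compatibility of the two members (thermal + elastic change equal): (α₁ − α₂)ΔT = P·[1/(A₁E₁) + 1/(A₂E₂)].
|α₁ − α₂|·ΔT = 6.1×10⁻⁶ × 131 = 0.0007991.
1/(A₁E₁) + 1/(A₂E₂) = 1/(325×106×10³) + 1/(170×45×10³) = 1.597×10⁻⁷ N⁻¹.
So P = 0.0007991 / 1.597×10⁻⁷ = 5.002 kN.

P ≈ 5 kN (tensile in the brass)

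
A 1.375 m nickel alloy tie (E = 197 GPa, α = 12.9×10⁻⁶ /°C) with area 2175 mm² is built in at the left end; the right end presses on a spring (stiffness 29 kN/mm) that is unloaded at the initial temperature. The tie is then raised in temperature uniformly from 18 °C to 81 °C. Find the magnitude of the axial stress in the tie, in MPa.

σ ≈ 13.6 MPa (compressive)

If the spring were absent the tie would lengthen by αΔT L = 12.9×10⁻⁶ × 63 × 1375 = 1.117 mm.
Let P be the compressive force at the spring. The tie shortens elastically by PL/(AE) and the spring compresses by P/k; together these equal δ_free.
P [ L/(AE) + 1/k ] = δ_free → P [ 1375/(2175×197×10³) + 1/(29×10³) ] = 1.117.
P = 1.117 / 3.769×10⁻⁵ = 29650 N.
σ = P/A = 29650/2175 = 13.63 MPa.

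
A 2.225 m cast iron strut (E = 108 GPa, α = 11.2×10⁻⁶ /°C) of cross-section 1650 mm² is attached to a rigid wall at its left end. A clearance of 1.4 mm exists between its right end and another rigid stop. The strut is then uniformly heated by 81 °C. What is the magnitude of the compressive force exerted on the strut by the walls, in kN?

P ≈ 49.5 kN

Unrestrained expansion: δ_free = αΔT L = 11.2×10⁻⁶ × 81 × 2225 = 2.019 mm.
This exceeds the 1.4 mm gap, so the wall pushes back. The portion of expansion that must be recovered elastically is δ_free − gap = 2.019 − 1.4 = 0.6185 mm.
So σ = E(δ_free − g)/L = 108×10³ × 0.6185/2225 = 30.02 MPa.
P = σA = 30.02 × 1650 = 49.54 kN.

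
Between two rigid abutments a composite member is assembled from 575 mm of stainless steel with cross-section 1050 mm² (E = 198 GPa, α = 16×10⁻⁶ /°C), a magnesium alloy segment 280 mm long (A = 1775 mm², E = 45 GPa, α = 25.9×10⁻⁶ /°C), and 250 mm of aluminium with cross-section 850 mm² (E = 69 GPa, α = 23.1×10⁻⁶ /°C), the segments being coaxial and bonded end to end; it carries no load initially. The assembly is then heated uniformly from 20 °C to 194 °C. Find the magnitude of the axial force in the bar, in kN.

P ≈ 367 kN (compressive)

Free thermal expansion of the whole bar: Σ αᵢΔT Lᵢ = 16×10⁻⁶×174×575 + 25.9×10⁻⁶×174×280 + 23.1×10⁻⁶×174×250 = 3.867 mm.
The rigid supports impose zero overall length change; the single axial force P common to all segments must satisfy P Σ Lᵢ/(AᵢEᵢ) = δ_free.
Σ Lᵢ/(AᵢEᵢ) = 575/(1050×198×10³) + 280/(1775×45×10³) + 250/(850×69×10³) = 1.053×10⁻⁵ mm/N.
P = 3.867 / 1.053×10⁻⁵ = 367200 N = 367.2 kN, compressive.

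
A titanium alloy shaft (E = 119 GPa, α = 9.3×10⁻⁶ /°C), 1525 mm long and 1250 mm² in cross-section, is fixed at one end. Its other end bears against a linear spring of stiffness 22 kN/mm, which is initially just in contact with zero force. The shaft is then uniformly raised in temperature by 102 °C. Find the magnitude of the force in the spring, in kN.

If the spring were absent the shaft would lengthen by αΔT L = 9.3×10⁻⁶ × 102 × 1525 = 1.447 mm.
Let P be the compressive force at the spring. The shaft shortens elastically by PL/(AE) and the spring compresses by P/k; together these equal δ_free.
P [ L/(AE) + 1/k ] = δ_free → P [ 1525/(1250×119×10³) + 1/(22×10³) ] = 1.447.
P = 1.447 / 5.571×10⁻⁵ = 25970 N.

P ≈ 26 kN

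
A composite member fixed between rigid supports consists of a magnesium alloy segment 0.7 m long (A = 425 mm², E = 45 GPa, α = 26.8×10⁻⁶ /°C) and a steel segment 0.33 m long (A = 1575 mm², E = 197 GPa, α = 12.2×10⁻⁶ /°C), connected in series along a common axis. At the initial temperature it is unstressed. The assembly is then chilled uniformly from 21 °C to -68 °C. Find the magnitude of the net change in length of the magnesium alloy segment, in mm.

|ΔL| ≈ 0.301 mm

Free thermal contraction of the whole bar: Σ αᵢΔT Lᵢ = 26.8×10⁻⁶×89×700 + 12.2×10⁻⁶×89×330 = 2.028 mm.
The rigid supports impose zero overall length change; the single axial force P common to all segments must satisfy P Σ Lᵢ/(AᵢEᵢ) = δ_free.
The series flexibility is Σ Lᵢ/(AᵢEᵢ) = 700/(425×45×10³) + 330/(1575×197×10³) = 3.766×10⁻⁵ mm/N.
P = 2.028 / 3.766×10⁻⁵ = 53840 N = 53.84 kN, tensile.
For the magnesium alloy segment, free thermal change = 26.8×10⁻⁶×89×700 = 1.67 mm and elastic change from P = 53840×700/(425×45×10³) = 1.971 mm; these oppose, so the net change is 0.301 mm (segment lengthens).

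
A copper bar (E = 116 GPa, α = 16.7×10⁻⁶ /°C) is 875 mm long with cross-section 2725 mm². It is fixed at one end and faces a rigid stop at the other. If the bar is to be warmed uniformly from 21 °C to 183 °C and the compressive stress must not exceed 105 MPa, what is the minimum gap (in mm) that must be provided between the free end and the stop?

g ≈ 1.58 mm

With no wall the bar would lengthen by αΔT L = 16.7×10⁻⁶ × 162 × 875 = 2.367 mm.
A stress of 105 MPa corresponds to the wall pushing the bar back by σL/E = 105×875/(116×10³) = 0.792 mm.
So the gap has to take up the difference, g_min = δ_free − σL/E = 2.367 − 0.792 = 1.575 mm.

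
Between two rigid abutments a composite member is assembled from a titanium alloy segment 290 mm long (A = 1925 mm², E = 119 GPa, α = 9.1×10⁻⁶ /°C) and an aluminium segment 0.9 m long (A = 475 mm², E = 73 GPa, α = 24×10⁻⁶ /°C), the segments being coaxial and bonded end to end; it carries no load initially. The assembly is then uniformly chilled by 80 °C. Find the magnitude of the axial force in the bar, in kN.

Free thermal contraction of the whole bar: Σ αᵢΔT Lᵢ = 9.1×10⁻⁶×80×290 + 24×10⁻⁶×80×900 = 1.939 mm.
Since the ends are fixed, an axial force P builds up, equal in every segment, with P · Σ Lᵢ/(AᵢEᵢ) = δ_free.
Σ Lᵢ/(AᵢEᵢ) = 290/(1925×119×10³) + 900/(475×73×10³) = 2.722×10⁻⁵ mm/N.
Hence P = δ_free / Σ(L/AE) = 1.939/2.722×10⁻⁵ = 71.24 kN (tensile).

P ≈ 71.2 kN (tensile)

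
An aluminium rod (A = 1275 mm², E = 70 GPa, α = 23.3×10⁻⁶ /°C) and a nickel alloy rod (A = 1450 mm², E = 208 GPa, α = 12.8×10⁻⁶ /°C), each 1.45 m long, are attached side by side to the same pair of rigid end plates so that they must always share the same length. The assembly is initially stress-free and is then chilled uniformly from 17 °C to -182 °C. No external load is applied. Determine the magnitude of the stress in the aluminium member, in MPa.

Both members must finish at the same length. With the larger α, the aluminium tends to over-contract; the plates restrain it, putting the aluminium in tension and the nickel alloy in compression. With no external load the two internal forces are equal and opposite, magnitude P.
Compatibility of the two members (thermal + elastic change equal): (α₁ − α₂)ΔT = P·[1/(A₁E₁) + 1/(A₂E₂)].
|α₁ − α₂|·ΔT = 10.5×10⁻⁶ × 199 = 0.002089.
1/(A₁E₁) + 1/(A₂E₂) = 1/(1275×70×10³) + 1/(1450×208×10³) = 1.452×10⁻⁸ N⁻¹.
So P = 0.002089 / 1.452×10⁻⁸ = 143.9 kN.
σ_{aluminium} = P/A₁ = 143900/1275 = 112.9 MPa, tensile.

σ ≈ 113 MPa (tensile)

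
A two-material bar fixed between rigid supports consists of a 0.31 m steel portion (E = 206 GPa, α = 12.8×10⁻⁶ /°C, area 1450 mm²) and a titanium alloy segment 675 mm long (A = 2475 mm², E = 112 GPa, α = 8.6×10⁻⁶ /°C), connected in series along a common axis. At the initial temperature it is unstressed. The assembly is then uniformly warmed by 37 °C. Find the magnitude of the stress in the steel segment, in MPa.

σ ≈ 71.8 MPa (compressive)

If the supports were absent, the total length change would be Σ αᵢΔT Lᵢ = 12.8×10⁻⁶×37×310 + 8.6×10⁻⁶×37×675 = 0.3616 mm.
The rigid supports impose zero overall length change; the single axial force P common to all segments must satisfy P Σ Lᵢ/(AᵢEᵢ) = δ_free.
The series flexibility is Σ Lᵢ/(AᵢEᵢ) = 310/(1450×206×10³) + 675/(2475×112×10³) = 3.473×10⁻⁶ mm/N.
Hence P = δ_free / Σ(L/AE) = 0.3616/3.473×10⁻⁶ = 104.1 kN (compressive).
σ_{steel} = P / A = 104100 / 1450 = 71.81 MPa.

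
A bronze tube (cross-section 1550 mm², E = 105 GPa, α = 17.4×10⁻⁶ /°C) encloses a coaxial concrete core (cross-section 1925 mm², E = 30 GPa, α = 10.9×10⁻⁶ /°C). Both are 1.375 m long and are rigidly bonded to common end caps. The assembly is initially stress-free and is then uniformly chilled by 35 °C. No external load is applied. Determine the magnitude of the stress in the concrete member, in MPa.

σ ≈ 5.04 MPa (compressive)

Both members must finish at the same length. With the larger α, the bronze tends to over-contract; the plates restrain it, putting the bronze in tension and the concrete in compression. With no external load the two internal forces are equal and opposite, magnitude P.
Setting the final lengths equal and cancelling L: (α₁ − α₂)ΔT = P/(A₁E₁) + P/(A₂E₂).
|α₁ − α₂|·ΔT = 6.5×10⁻⁶ × 35 = 0.0002275.
1/(A₁E₁) + 1/(A₂E₂) = 1/(1550×105×10³) + 1/(1925×30×10³) = 2.346×10⁻⁸ N⁻¹.
So P = 0.0002275 / 2.346×10⁻⁸ = 9.697 kN.
σ_{concrete} = P/A₂ = 9697/1925 = 5.037 MPa, compressive.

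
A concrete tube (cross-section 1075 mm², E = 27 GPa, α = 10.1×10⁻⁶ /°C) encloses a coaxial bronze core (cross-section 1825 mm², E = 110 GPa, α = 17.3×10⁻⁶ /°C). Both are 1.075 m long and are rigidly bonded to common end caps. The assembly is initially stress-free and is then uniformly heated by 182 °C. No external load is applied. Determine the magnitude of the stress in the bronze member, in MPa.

σ ≈ 18.2 MPa (compressive)

Equilibrium of a rigid end plate with no external load gives equal and opposite internal forces ±P in the two members. Since α_{bronze} > α_{concrete}, heating drives the bronze into compression and the concrete into tension.
Equating the net (thermal + elastic) strains gives |α₁ − α₂|·ΔT = P·[1/(A₁E₁) + 1/(A₂E₂)].
|α₁ − α₂|·ΔT = 7.2×10⁻⁶ × 182 = 0.00131.
1/(A₁E₁) + 1/(A₂E₂) = 1/(1075×27×10³) + 1/(1825×110×10³) = 3.943×10⁻⁸ N⁻¹.
So P = 0.00131 / 3.943×10⁻⁸ = 33.23 kN.
σ_{bronze} = P/A₂ = 33230/1825 = 18.21 MPa, compressive.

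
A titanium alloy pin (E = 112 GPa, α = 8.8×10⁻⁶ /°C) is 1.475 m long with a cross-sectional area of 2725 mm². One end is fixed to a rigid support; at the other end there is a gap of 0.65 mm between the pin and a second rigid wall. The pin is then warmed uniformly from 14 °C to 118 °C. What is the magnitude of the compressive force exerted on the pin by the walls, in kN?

If the wall were absent the pin would grow by αΔT L = 8.8×10⁻⁶ × 104 × 1475 = 1.35 mm.
The gap closes (δ_free > 0.65 mm) and the wall then resists a further 1.35 − 0.65 = 0.6999 mm of expansion.
So σ = E(δ_free − g)/L = 112×10³ × 0.6999/1475 = 53.15 MPa.
Force on the wall = σA = 53.15 × 2725 mm² = 144.8 kN.

P ≈ 145 kN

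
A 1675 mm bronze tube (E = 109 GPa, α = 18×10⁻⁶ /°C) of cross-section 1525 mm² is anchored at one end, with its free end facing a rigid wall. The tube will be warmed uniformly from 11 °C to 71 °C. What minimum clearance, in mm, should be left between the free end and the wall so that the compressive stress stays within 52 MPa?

g ≈ 1.01 mm

With no wall the tube would lengthen by αΔT L = 18×10⁻⁶ × 60 × 1675 = 1.809 mm.
A stress of 52 MPa corresponds to the wall pushing the tube back by σL/E = 52×1675/(109×10³) = 0.7991 mm.
So the gap has to take up the difference, g_min = δ_free − σL/E = 1.809 − 0.7991 = 1.01 mm.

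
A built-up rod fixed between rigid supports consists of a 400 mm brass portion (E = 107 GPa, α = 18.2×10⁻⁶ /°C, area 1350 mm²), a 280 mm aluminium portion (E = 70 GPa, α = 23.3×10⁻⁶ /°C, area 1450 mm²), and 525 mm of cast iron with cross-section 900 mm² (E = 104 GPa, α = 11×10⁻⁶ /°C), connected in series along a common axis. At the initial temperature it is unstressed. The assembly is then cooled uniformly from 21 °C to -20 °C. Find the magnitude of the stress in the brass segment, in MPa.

σ ≈ 53.4 MPa (tensile)

If the supports were absent, the total length change would be Σ αᵢΔT Lᵢ = 18.2×10⁻⁶×41×400 + 23.3×10⁻⁶×41×280 + 11×10⁻⁶×41×525 = 0.8027 mm.
The walls prevent any net length change, so an axial force P (same in every segment) develops. Compatibility: P · Σ Lᵢ/(AᵢEᵢ) = δ_free.
Σ Lᵢ/(AᵢEᵢ) = 400/(1350×107×10³) + 280/(1450×70×10³) + 525/(900×104×10³) = 1.114×10⁻⁵ mm/N.
P = 0.8027 / 1.114×10⁻⁵ = 72080 N = 72.08 kN, tensile.
σ_{brass} = P / A = 72080 / 1350 = 53.39 MPa.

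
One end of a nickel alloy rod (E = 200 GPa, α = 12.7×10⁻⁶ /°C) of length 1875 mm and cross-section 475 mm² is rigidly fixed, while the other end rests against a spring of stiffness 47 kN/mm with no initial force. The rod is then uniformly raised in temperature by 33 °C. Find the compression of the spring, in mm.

The unrestrained thermal change is αΔT L = 12.7×10⁻⁶ × 33 × 1875 = 0.7858 mm.
With a force P in the spring, the elastic change of the rod is PL/(AE) and that of the spring is P/k; compatibility requires their sum to equal δ_free.
P [ L/(AE) + 1/k ] = δ_free → P [ 1875/(475×200×10³) + 1/(47×10³) ] = 0.7858.
P = 0.7858 / 4.101×10⁻⁵ = 19160 N.
Spring compression = P/k = 19160/(47×10³) = 0.4077 mm.

δ ≈ 0.408 mm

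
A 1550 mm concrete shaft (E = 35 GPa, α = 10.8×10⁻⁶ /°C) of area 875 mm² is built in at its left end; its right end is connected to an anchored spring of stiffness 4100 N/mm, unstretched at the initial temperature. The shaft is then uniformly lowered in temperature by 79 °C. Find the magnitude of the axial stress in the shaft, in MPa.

σ ≈ 5.13 MPa (tensile)

Free thermal contraction: δ_free = αΔT L = 10.8×10⁻⁶ × 79 × 1550 = 1.322 mm.
Let P be the tensile force in the spring. The shaft extends elastically by PL/(AE) and the spring stretches by P/k; together these equal δ_free.
So P = δ_free / [L/(AE) + 1/k] = 1.322 / [ 1550/(875×35×10³) + 1/(4100) ].
P = 1.322 / 0.0002945 = 4490 N.
σ = P/A = 4490/875 = 5.132 MPa.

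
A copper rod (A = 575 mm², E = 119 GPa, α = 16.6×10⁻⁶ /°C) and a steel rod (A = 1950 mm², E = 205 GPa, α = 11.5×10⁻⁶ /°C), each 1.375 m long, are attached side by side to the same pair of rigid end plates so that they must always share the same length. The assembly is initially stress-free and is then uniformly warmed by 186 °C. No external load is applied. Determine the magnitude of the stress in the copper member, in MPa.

σ ≈ 96.4 MPa (compressive)

The copper has the larger α, so on heating it would change length more than the steel if both were free. The rigid plates force a common final length, so the copper is put into compression and the steel into tension, with equal and opposite forces P (no external load).
Equating the net (thermal + elastic) strains gives |α₁ − α₂|·ΔT = P·[1/(A₁E₁) + 1/(A₂E₂)].
|α₁ − α₂|·ΔT = 5.1×10⁻⁶ × 186 = 0.0009486.
1/(A₁E₁) + 1/(A₂E₂) = 1/(575×119×10³) + 1/(1950×205×10³) = 1.712×10⁻⁸ N⁻¹.
So P = 0.0009486 / 1.712×10⁻⁸ = 55.42 kN.
σ_{copper} = P/A₁ = 55420/575 = 96.39 MPa, compressive.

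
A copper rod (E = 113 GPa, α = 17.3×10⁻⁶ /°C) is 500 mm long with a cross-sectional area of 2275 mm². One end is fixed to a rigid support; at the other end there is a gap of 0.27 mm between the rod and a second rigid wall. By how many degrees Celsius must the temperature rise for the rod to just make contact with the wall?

ΔT ≈ 31.2 °C

Contact occurs when the free expansion equals the gap: αΔT L = 0.27 mm.
So ΔT = g/(αL) = 0.27/(17.3×10⁻⁶ × 500) = 31.21 °C.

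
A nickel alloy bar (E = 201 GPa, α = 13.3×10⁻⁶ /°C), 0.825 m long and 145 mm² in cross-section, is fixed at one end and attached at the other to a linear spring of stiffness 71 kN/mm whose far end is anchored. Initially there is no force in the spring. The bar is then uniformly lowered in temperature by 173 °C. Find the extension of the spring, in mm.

δ ≈ 0.631 mm

Free thermal contraction: δ_free = αΔT L = 13.3×10⁻⁶ × 173 × 825 = 1.898 mm.
Let P be the tensile force in the spring. The bar extends elastically by PL/(AE) and the spring stretches by P/k; together these equal δ_free.
So P = δ_free / [L/(AE) + 1/k] = 1.898 / [ 825/(145×201×10³) + 1/(71×10³) ].
P = 1.898 / 4.239×10⁻⁵ = 44780 N.
Spring extension = P/k = 44780/(71×10³) = 0.6307 mm.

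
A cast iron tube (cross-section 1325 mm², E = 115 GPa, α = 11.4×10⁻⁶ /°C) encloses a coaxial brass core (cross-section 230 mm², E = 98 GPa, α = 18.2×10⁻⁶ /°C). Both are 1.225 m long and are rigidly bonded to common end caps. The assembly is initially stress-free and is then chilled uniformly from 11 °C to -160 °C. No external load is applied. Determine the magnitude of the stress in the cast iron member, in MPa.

Both members must finish at the same length. With the larger α, the brass tends to over-contract; the plates restrain it, putting the brass in tension and the cast iron in compression. With no external load the two internal forces are equal and opposite, magnitude P.
Compatibility of the two members (thermal + elastic change equal): (α₁ − α₂)ΔT = P·[1/(A₁E₁) + 1/(A₂E₂)].
|α₁ − α₂|·ΔT = 6.8×10⁻⁶ × 171 = 0.001163.
1/(A₁E₁) + 1/(A₂E₂) = 1/(1325×115×10³) + 1/(230×98×10³) = 5.093×10⁻⁸ N⁻¹.
P = 0.001163 / 5.093×10⁻⁸ = 22830 N = 22.83 kN.
σ_{cast iron} = P/A₁ = 22830/1325 = 17.23 MPa, compressive.

σ ≈ 17.2 MPa (compressive)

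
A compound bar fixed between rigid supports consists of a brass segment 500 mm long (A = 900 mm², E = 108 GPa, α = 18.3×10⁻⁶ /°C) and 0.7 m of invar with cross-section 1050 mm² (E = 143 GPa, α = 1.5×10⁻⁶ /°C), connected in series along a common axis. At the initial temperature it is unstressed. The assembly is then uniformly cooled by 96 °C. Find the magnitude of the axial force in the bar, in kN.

If the supports were absent, the total length change would be Σ αᵢΔT Lᵢ = 18.3×10⁻⁶×96×500 + 1.5×10⁻⁶×96×700 = 0.9792 mm.
Since the ends are fixed, an axial force P builds up, equal in every segment, with P · Σ Lᵢ/(AᵢEᵢ) = δ_free.
Σ Lᵢ/(AᵢEᵢ) = 500/(900×108×10³) + 700/(1050×143×10³) = 9.806×10⁻⁶ mm/N.
Hence P = δ_free / Σ(L/AE) = 0.9792/9.806×10⁻⁶ = 99.86 kN (tensile).

P ≈ 99.9 kN (tensile)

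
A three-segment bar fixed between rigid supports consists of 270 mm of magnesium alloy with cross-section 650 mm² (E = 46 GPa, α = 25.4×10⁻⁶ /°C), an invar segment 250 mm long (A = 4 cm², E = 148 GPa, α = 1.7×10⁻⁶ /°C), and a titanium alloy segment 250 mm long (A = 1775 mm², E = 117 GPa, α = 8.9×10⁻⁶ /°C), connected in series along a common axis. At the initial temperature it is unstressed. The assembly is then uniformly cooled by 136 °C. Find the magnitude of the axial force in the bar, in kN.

P ≈ 89.4 kN (tensile)

With the walls removed the bar would change length by δ_free = Σ αᵢΔT Lᵢ = 25.4×10⁻⁶×136×270 + 1.7×10⁻⁶×136×250 + 8.9×10⁻⁶×136×250 = 1.293 mm.
Since the ends are fixed, an axial force P builds up, equal in every segment, with P · Σ Lᵢ/(AᵢEᵢ) = δ_free.
Σ Lᵢ/(AᵢEᵢ) = 270/(650×46×10³) + 250/(400×148×10³) + 250/(1775×117×10³) = 1.446×10⁻⁵ mm/N.
Hence P = δ_free / Σ(L/AE) = 1.293/1.446×10⁻⁵ = 89.44 kN (tensile).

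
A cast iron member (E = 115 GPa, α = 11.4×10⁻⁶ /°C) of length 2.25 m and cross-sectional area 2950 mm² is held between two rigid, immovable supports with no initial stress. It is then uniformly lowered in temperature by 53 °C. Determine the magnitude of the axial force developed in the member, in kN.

P ≈ 205 kN (tensile)

With zero net strain, σ = E·αΔT = 115 GPa × 11.4×10⁻⁶ × 53 = 69.48 MPa.
Then P = σA = 69.48 × 2950 mm² = 205 kN, tensile.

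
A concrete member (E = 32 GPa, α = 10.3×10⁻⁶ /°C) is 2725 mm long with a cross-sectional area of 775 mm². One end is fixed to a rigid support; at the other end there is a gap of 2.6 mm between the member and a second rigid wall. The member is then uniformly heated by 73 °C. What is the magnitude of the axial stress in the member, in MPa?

σ ≈ 0 MPa

Unrestrained expansion: δ_free = αΔT L = 10.3×10⁻⁶ × 73 × 2725 = 2.049 mm.
This is smaller than the 2.6 mm clearance, so the member expands freely without reaching the stop — the stress is zero.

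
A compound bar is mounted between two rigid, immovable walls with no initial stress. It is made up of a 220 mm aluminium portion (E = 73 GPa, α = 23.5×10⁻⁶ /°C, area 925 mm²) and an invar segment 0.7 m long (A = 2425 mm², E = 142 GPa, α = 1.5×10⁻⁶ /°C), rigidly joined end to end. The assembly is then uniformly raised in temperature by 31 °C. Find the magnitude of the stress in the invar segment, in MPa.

Free thermal expansion of the whole bar: Σ αᵢΔT Lᵢ = 23.5×10⁻⁶×31×220 + 1.5×10⁻⁶×31×700 = 0.1928 mm.
The rigid supports impose zero overall length change; the single axial force P common to all segments must satisfy P Σ Lᵢ/(AᵢEᵢ) = δ_free.
The series flexibility is Σ Lᵢ/(AᵢEᵢ) = 220/(925×73×10³) + 700/(2425×142×10³) = 5.291×10⁻⁶ mm/N.
P = 0.1928 / 5.291×10⁻⁶ = 36440 N = 36.44 kN, compressive.
σ_{invar} = P / A = 36440 / 2425 = 15.03 MPa.

σ ≈ 15 MPa (compressive)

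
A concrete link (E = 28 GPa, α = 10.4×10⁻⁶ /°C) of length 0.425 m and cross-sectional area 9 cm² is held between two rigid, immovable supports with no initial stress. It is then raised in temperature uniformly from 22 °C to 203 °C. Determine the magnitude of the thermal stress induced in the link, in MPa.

σ ≈ 52.7 MPa (compressive)

The supports are rigid, so the total axial strain is zero. The restrained thermal strain is ε = αΔT = 10.4×10⁻⁶ × 181 = 1882.4×10⁻⁶.
The stress required to suppress this strain is σ = Eε = 28×10³ × 1882.4×10⁻⁶ = 52.71 MPa, compressive since the link is trying to expand.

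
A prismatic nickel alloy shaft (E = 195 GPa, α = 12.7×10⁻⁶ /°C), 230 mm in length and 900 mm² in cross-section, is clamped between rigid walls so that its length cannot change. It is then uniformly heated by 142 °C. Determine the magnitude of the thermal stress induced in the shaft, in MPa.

σ ≈ 352 MPa (compressive)

The supports are rigid, so the total axial strain is zero. The restrained thermal strain is ε = αΔT = 12.7×10⁻⁶ × 142 = 1803.4×10⁻⁶.
The stress required to suppress this strain is σ = Eε = 195×10³ × 1803.4×10⁻⁶ = 351.7 MPa, compressive since the shaft is trying to expand.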